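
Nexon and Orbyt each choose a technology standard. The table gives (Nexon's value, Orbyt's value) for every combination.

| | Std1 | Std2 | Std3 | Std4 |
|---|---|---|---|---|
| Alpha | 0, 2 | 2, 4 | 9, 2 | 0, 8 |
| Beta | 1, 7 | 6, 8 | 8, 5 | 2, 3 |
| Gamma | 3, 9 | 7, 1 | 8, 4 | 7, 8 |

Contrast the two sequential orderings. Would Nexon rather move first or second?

first

If Nexon leads: Orbyt's best replies are Alpha→Std4, Beta→Std2, Gamma→Std1; Nexon's induced payoffs 0, 6, 3; outcome (Beta, Std2), payoffs (6, 8).
If Orbyt leads: Nexon's best replies are Std1→Gamma, Std2→Gamma, Std3→Alpha, Std4→Gamma; Orbyt's induced payoffs 9, 1, 2, 8; outcome (Gamma, Std1), payoffs (3, 9).
Nexon gets 6 moving first and 3 moving second, so Nexon prefers to move first.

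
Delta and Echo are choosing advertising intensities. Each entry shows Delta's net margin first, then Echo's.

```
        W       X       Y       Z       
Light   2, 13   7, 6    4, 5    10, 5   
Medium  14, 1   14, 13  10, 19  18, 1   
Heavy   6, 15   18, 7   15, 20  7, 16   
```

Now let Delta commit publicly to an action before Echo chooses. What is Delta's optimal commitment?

Heavy

Echo best-responds to each possible Delta move:
- Light: Echo compares 13, 6, 5, 5 and picks W; Delta would get 2.
- Medium: Echo compares 1, 13, 19, 1 and picks Y; Delta would get 10.
- Heavy: Echo compares 15, 7, 20, 16 and picks Y; Delta would get 15.
Maximizing over 2, 10, 15, Delta chooses Heavy. Subgame-perfect outcome: (Heavy, Y) with payoffs (15, 20).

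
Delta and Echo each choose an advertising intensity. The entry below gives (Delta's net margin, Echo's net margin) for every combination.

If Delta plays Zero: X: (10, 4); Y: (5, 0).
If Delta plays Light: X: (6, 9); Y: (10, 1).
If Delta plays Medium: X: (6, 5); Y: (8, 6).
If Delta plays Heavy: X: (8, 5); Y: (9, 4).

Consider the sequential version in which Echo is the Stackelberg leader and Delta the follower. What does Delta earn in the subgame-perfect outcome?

Solve by backward induction (Echo leads).
- X: BR = Zero, leader payoff 4.
- Y: BR = Light, leader payoff 1.
Maximizing over 4, 1, Echo chooses X. Subgame-perfect outcome: (Zero, X) with payoffs (10, 4).

10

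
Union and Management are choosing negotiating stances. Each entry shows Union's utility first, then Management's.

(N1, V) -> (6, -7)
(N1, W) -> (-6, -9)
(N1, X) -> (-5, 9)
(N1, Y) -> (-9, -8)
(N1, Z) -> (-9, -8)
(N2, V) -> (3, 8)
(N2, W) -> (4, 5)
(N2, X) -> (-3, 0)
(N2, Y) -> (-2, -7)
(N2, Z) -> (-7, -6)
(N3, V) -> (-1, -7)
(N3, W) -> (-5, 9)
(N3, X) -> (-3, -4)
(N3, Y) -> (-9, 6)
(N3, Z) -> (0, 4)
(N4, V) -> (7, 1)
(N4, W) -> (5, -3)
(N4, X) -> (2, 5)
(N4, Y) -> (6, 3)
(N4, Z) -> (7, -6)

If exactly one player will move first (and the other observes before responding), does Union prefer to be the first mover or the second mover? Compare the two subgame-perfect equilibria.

first

If Union leads: Management's best replies are N1→X, N2→V, N3→W, N4→X; Union's induced payoffs -5, 3, -5, 2; outcome (N2, V), payoffs (3, 8).
If Management leads: Union's best replies are V→N4, W→N4, X→N4, Y→N4, Z→N4; Management's induced payoffs 1, -3, 5, 3, -6; outcome (N4, X), payoffs (2, 5).
Union gets 3 moving first and 2 moving second, so Union prefers to move first.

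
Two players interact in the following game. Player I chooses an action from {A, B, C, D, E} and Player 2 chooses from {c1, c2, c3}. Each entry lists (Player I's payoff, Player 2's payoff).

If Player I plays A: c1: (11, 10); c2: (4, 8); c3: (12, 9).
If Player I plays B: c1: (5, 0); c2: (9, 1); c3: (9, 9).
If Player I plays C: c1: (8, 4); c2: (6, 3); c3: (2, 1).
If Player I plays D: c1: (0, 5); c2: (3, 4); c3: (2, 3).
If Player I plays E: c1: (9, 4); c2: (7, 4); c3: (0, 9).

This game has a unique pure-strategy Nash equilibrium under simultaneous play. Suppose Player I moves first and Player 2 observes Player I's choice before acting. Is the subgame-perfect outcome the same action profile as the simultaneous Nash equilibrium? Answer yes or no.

Player 2 best-responds to each possible Player I move:
- A: BR = c1, leader payoff 11.
- B: BR = c3, leader payoff 9.
- C: BR = c1, leader payoff 8.
- D: BR = c1, leader payoff 0.
- E: BR = c3, leader payoff 0.
Player I's induced payoffs are 11, 9, 8, 0, 0, so Player I commits to A. Subgame-perfect outcome: (A, c1) with payoffs (11, 10).
Now find the simultaneous Nash equilibrium.
Player I's best replies: c1→A; c2→B; c3→A.
Player 2's best replies: A→c1; B→c3; C→c1; D→c1; E→c3.
Only (A, c1) has each player best-responding; Nash payoffs (11, 10).
Sequential outcome (A, c1) coincides with the Nash profile (A, c1).

yes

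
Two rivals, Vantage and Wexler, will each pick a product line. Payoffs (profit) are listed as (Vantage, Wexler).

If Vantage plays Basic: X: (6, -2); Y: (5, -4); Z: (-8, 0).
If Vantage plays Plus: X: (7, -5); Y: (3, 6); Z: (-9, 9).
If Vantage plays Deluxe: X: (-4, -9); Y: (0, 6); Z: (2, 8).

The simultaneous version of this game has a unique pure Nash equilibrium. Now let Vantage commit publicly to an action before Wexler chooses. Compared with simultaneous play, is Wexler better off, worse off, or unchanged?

Wexler best-responds to each possible Vantage move:
- Basic: BR = Z, leader payoff -8.
- Plus: BR = Z, leader payoff -9.
- Deluxe: BR = Z, leader payoff 2.
Vantage's induced payoffs are -8, -9, 2, so Vantage commits to Deluxe. Subgame-perfect outcome: (Deluxe, Z) with payoffs (2, 8).
Under simultaneous play:
Vantage's best replies: X→Plus; Y→Basic; Z→Deluxe.
Wexler's best replies: Basic→Z; Plus→Z; Deluxe→Z.
The unique mutual best reply is (Deluxe, Z), giving (2, 8).
Wexler earns 8 sequentially versus 8 at the Nash outcome: unchanged.

unchanged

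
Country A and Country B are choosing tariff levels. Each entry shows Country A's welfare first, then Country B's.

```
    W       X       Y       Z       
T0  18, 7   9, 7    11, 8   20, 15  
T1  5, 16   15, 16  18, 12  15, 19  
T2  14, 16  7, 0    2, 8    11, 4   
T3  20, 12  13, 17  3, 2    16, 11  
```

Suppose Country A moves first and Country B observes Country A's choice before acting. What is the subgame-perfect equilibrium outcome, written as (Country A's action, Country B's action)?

(T0, Z)

Backward induction with Country A moving first.
- T0 → Country B plays Z (best of 7, 7, 8, 15); Country A gets 20.
- T1 → Country B plays Z (best of 16, 16, 12, 19); Country A gets 15.
- T2 → Country B plays W (best of 16, 0, 8, 4); Country A gets 14.
- T3 → Country B plays X (best of 12, 17, 2, 11); Country A gets 13.
Maximizing over 20, 15, 14, 13, Country A chooses T0. Subgame-perfect outcome: (T0, Z) with payoffs (20, 15).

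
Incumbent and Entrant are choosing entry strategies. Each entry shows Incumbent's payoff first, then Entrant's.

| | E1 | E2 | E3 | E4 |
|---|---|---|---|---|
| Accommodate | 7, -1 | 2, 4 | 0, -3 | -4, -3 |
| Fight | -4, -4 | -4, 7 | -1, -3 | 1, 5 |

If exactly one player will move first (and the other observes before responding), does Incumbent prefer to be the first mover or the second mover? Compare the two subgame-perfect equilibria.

first

If Incumbent leads: Entrant's best replies are Accommodate→E2, Fight→E2; Incumbent's induced payoffs 2, -4; outcome (Accommodate, E2), payoffs (2, 4).
If Entrant leads: Incumbent's best replies are E1→Accommodate, E2→Accommodate, E3→Accommodate, E4→Fight; Entrant's induced payoffs -1, 4, -3, 5; outcome (Fight, E4), payoffs (1, 5).
Incumbent gets 2 moving first and 1 moving second, so Incumbent prefers to move first.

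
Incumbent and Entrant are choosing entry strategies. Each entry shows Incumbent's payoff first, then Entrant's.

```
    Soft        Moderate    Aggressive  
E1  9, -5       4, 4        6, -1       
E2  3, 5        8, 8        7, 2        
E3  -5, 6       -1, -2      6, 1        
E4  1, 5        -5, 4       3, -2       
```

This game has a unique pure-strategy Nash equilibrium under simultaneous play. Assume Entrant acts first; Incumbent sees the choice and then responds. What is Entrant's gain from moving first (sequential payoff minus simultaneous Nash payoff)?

0

Work backward from Incumbent's decision.
- Soft: BR = E1, leader payoff -5.
- Moderate: BR = E2, leader payoff 8.
- Aggressive: BR = E2, leader payoff 2.
Maximizing over -5, 8, 2, Entrant chooses Moderate. Subgame-perfect outcome: (E2, Moderate) with payoffs (8, 8).
Under simultaneous play:
Incumbent's best replies: Soft→E1; Moderate→E2; Aggressive→E2.
Entrant's best replies: E1→Moderate; E2→Moderate; E3→Soft; E4→Soft.
The unique mutual best reply is (E2, Moderate), giving (8, 8).
Entrant's commitment gain: 8 − 8 = 0.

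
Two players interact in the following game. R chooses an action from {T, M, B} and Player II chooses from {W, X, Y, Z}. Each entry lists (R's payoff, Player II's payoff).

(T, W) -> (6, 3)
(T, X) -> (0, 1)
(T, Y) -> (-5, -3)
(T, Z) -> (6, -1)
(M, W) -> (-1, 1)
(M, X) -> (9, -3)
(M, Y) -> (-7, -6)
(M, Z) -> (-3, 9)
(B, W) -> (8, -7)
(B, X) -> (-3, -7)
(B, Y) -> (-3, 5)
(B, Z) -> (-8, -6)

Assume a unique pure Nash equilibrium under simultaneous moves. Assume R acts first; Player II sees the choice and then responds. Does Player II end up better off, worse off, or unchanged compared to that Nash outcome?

Player II best-responds to each possible R move:
- T → Player II plays W (best of 3, 1, -3, -1); R gets 6.
- M → Player II plays Z (best of 1, -3, -6, 9); R gets -3.
- B → Player II plays Y (best of -7, -7, 5, -6); R gets -3.
Among 6, -3, -3, the best is 6 at T. Subgame-perfect outcome: (T, W) with payoffs (6, 3).
Under simultaneous play:
R's best replies: W→B; X→M; Y→B; Z→T.
Player II's best replies: T→W; M→Z; B→Y.
Only (B, Y) has each player best-responding; Nash payoffs (-3, 5).
Player II earns 3 sequentially versus 5 at the Nash outcome: worse off.

worse off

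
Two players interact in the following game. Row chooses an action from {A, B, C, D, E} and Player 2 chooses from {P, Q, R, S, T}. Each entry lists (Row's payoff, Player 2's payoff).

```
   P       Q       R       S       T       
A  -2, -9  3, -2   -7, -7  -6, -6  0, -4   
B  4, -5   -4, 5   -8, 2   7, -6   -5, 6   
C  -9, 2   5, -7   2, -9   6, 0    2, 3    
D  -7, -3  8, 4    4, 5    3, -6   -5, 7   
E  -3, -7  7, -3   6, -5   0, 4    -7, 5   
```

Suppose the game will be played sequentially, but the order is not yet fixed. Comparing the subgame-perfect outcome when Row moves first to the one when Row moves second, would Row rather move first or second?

If Row leads: Player 2's best replies are A→Q, B→T, C→T, D→T, E→T; Row's induced payoffs 3, -5, 2, -5, -7; outcome (A, Q), payoffs (3, -2).
If Player 2 leads: Row's best replies are P→B, Q→D, R→E, S→B, T→C; Player 2's induced payoffs -5, 4, -5, -6, 3; outcome (D, Q), payoffs (8, 4).
Row gets 3 moving first and 8 moving second, so Row prefers to move second.

second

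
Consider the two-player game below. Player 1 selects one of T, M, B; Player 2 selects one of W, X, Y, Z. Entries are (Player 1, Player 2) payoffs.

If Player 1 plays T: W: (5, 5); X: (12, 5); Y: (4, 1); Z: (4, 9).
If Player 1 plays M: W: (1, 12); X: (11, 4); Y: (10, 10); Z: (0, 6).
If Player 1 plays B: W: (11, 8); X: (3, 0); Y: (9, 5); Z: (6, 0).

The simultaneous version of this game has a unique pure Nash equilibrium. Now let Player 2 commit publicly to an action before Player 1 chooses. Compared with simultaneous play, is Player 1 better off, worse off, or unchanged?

worse off

Backward induction with Player 2 moving first.
- W: BR = B, leader payoff 8.
- X: BR = T, leader payoff 5.
- Y: BR = M, leader payoff 10.
- Z: BR = B, leader payoff 0.
Among 8, 5, 10, 0, the best is 10 at Y. Subgame-perfect outcome: (M, Y) with payoffs (10, 10).
For the simultaneous game, intersect best replies.
Player 1's best replies: W→B; X→T; Y→M; Z→B.
Player 2's best replies: T→Z; M→W; B→W.
Only (B, W) has each player best-responding; Nash payoffs (11, 8).
Player 1 earns 10 sequentially versus 11 at the Nash outcome: worse off.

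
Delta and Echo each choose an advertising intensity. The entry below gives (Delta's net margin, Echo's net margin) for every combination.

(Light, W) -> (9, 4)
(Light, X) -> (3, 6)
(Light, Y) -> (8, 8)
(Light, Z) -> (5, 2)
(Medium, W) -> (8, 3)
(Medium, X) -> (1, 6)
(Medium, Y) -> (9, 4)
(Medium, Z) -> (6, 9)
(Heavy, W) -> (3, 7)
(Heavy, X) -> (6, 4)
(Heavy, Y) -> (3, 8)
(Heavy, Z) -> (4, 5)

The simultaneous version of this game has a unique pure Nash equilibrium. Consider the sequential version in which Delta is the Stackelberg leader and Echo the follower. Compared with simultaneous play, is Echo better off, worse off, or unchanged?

Backward induction with Delta moving first.
- Light: BR = Y, leader payoff 8.
- Medium: BR = Z, leader payoff 6.
- Heavy: BR = Y, leader payoff 3.
Delta's induced payoffs are 8, 6, 3, so Delta commits to Light. Subgame-perfect outcome: (Light, Y) with payoffs (8, 8).
Now find the simultaneous Nash equilibrium.
Delta's best replies: W→Light; X→Heavy; Y→Medium; Z→Medium.
Echo's best replies: Light→Y; Medium→Z; Heavy→Y.
Only (Medium, Z) has each player best-responding; Nash payoffs (6, 9).
Echo earns 8 sequentially versus 9 at the Nash outcome: worse off.

worse off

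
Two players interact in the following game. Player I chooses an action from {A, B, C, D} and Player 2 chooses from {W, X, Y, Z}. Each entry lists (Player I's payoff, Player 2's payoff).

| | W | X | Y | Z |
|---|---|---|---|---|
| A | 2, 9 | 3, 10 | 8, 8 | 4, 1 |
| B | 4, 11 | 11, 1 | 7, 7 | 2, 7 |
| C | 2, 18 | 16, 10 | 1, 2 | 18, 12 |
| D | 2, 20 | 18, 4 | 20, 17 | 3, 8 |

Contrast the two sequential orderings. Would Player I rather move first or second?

second

If Player I leads: Player 2's best replies are A→X, B→W, C→W, D→W; Player I's induced payoffs 3, 4, 2, 2; outcome (B, W), payoffs (4, 11).
If Player 2 leads: Player I's best replies are W→B, X→D, Y→D, Z→C; Player 2's induced payoffs 11, 4, 17, 12; outcome (D, Y), payoffs (20, 17).
Player I gets 4 moving first and 20 moving second, so Player I prefers to move second.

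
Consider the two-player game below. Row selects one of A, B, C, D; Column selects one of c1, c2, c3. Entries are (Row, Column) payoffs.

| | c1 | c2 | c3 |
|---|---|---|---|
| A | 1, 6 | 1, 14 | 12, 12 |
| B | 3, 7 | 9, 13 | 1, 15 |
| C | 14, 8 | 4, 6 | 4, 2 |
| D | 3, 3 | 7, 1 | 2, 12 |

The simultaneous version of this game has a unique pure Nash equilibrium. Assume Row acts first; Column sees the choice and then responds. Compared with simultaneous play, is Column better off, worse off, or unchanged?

Backward induction with Row moving first.
- A: Column compares 6, 14, 12 and picks c2; Row would get 1.
- B: Column compares 7, 13, 15 and picks c3; Row would get 1.
- C: Column compares 8, 6, 2 and picks c1; Row would get 14.
- D: Column compares 3, 1, 12 and picks c3; Row would get 2.
Row's induced payoffs are 1, 1, 14, 2, so Row commits to C. Subgame-perfect outcome: (C, c1) with payoffs (14, 8).
Now find the simultaneous Nash equilibrium.
Row's best replies: c1→C; c2→B; c3→A.
Column's best replies: A→c2; B→c3; C→c1; D→c3.
The unique mutual best reply is (C, c1), giving (14, 8).
Column earns 8 sequentially versus 8 at the Nash outcome: unchanged.

unchanged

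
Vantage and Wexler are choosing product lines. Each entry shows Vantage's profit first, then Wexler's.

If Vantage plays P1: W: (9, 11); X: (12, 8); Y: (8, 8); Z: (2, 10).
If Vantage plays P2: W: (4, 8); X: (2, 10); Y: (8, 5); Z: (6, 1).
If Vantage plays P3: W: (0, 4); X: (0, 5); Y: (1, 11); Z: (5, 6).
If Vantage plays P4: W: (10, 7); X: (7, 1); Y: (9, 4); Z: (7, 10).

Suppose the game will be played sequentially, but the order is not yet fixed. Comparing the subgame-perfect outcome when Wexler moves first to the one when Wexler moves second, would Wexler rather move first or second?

If Vantage leads: Wexler's best replies are P1→W, P2→X, P3→Y, P4→Z; Vantage's induced payoffs 9, 2, 1, 7; outcome (P1, W), payoffs (9, 11).
If Wexler leads: Vantage's best replies are W→P4, X→P1, Y→P4, Z→P4; Wexler's induced payoffs 7, 8, 4, 10; outcome (P4, Z), payoffs (7, 10).
Wexler gets 10 moving first and 11 moving second, so Wexler prefers to move second.

second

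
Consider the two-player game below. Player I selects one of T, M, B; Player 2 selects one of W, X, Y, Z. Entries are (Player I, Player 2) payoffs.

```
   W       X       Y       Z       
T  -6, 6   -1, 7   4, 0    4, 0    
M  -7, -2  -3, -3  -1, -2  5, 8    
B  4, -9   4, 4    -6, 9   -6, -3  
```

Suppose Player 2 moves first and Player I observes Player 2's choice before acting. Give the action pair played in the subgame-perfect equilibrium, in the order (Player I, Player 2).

(M, Z)

Player I best-responds to each possible Player 2 move:
- W: BR = B, leader payoff -9.
- X: BR = B, leader payoff 4.
- Y: BR = T, leader payoff 0.
- Z: BR = M, leader payoff 8.
Player 2's induced payoffs are -9, 4, 0, 8, so Player 2 commits to Z. Subgame-perfect outcome: (M, Z) with payoffs (5, 8).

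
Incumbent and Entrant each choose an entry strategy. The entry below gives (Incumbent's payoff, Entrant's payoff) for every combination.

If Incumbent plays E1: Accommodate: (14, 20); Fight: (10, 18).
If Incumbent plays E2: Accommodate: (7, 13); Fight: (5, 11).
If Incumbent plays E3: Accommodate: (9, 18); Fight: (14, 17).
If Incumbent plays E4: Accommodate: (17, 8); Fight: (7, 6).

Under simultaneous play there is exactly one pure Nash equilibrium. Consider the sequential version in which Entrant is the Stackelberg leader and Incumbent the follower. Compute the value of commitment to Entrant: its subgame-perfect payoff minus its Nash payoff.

9

Incumbent best-responds to each possible Entrant move:
- Accommodate: Incumbent compares 14, 7, 9, 17 and picks E4; Entrant would get 8.
- Fight: Incumbent compares 10, 5, 14, 7 and picks E3; Entrant would get 17.
Among 8, 17, the best is 17 at Fight. Subgame-perfect outcome: (E3, Fight) with payoffs (14, 17).
For the simultaneous game, intersect best replies.
Incumbent's best replies: Accommodate→E4; Fight→E3.
Entrant's best replies: E1→Accommodate; E2→Accommodate; E3→Accommodate; E4→Accommodate.
Only (E4, Accommodate) has each player best-responding; Nash payoffs (17, 8).
Entrant's commitment gain: 17 − 8 = 9.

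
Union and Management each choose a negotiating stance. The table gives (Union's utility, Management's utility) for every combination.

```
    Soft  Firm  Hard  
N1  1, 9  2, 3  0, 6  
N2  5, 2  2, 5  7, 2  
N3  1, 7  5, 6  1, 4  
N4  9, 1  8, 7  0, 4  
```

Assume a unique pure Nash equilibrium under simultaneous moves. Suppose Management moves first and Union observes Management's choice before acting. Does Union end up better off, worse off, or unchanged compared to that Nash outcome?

Solve by backward induction (Management leads).
- Soft: Union compares 1, 5, 1, 9 and picks N4; Management would get 1.
- Firm: Union compares 2, 2, 5, 8 and picks N4; Management would get 7.
- Hard: Union compares 0, 7, 1, 0 and picks N2; Management would get 2.
Maximizing over 1, 7, 2, Management chooses Firm. Subgame-perfect outcome: (N4, Firm) with payoffs (8, 7).
For the simultaneous game, intersect best replies.
Union's best replies: Soft→N4; Firm→N4; Hard→N2.
Management's best replies: N1→Soft; N2→Firm; N3→Soft; N4→Firm.
Only (N4, Firm) has each player best-responding; Nash payoffs (8, 7).
Union earns 8 sequentially versus 8 at the Nash outcome: unchanged.

unchanged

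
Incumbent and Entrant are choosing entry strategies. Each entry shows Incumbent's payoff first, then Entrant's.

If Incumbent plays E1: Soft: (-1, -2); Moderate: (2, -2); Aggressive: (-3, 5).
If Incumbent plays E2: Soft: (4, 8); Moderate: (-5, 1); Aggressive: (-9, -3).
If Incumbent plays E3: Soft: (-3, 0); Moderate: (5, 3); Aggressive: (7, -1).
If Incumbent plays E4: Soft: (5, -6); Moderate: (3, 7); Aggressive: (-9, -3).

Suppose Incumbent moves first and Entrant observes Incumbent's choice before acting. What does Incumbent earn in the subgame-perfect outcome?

Solve by backward induction (Incumbent leads).
- E1: BR = Aggressive, leader payoff -3.
- E2: BR = Soft, leader payoff 4.
- E3: BR = Moderate, leader payoff 5.
- E4: BR = Moderate, leader payoff 3.
Incumbent's induced payoffs are -3, 4, 5, 3, so Incumbent commits to E3. Subgame-perfect outcome: (E3, Moderate) with payoffs (5, 3).

5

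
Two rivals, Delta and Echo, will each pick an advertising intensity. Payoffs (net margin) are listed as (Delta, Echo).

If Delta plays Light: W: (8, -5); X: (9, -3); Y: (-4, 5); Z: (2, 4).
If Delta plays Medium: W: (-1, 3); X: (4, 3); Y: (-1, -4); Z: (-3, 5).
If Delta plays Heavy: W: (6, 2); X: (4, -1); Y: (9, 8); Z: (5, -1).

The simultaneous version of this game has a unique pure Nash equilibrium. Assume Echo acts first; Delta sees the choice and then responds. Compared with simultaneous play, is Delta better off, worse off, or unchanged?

unchanged

Work backward from Delta's decision.
- W → Delta plays Light (best of 8, -1, 6); Echo gets -5.
- X → Delta plays Light (best of 9, 4, 4); Echo gets -3.
- Y → Delta plays Heavy (best of -4, -1, 9); Echo gets 8.
- Z → Delta plays Heavy (best of 2, -3, 5); Echo gets -1.
Maximizing over -5, -3, 8, -1, Echo chooses Y. Subgame-perfect outcome: (Heavy, Y) with payoffs (9, 8).
Now find the simultaneous Nash equilibrium.
Delta's best replies: W→Light; X→Light; Y→Heavy; Z→Heavy.
Echo's best replies: Light→Y; Medium→Z; Heavy→Y.
Only (Heavy, Y) has each player best-responding; Nash payoffs (9, 8).
Delta earns 9 sequentially versus 9 at the Nash outcome: unchanged.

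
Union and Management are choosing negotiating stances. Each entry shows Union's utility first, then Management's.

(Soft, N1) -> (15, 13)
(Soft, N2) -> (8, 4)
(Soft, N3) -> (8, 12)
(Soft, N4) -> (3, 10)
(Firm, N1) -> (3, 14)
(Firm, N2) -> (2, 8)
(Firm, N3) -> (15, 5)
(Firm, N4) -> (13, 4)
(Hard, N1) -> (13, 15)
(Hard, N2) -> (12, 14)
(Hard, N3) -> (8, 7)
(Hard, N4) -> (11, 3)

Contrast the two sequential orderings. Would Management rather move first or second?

If Union leads: Management's best replies are Soft→N1, Firm→N1, Hard→N1; Union's induced payoffs 15, 3, 13; outcome (Soft, N1), payoffs (15, 13).
If Management leads: Union's best replies are N1→Soft, N2→Hard, N3→Firm, N4→Firm; Management's induced payoffs 13, 14, 5, 4; outcome (Hard, N2), payoffs (12, 14).
Management gets 14 moving first and 13 moving second, so Management prefers to move first.

first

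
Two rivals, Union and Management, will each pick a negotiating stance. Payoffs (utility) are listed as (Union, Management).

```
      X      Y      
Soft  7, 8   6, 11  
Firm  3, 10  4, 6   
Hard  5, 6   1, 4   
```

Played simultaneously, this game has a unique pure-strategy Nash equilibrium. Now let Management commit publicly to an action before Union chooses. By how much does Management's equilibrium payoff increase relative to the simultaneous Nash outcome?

0

Solve by backward induction (Management leads).
- X: BR = Soft, leader payoff 8.
- Y: BR = Soft, leader payoff 11.
Among 8, 11, the best is 11 at Y. Subgame-perfect outcome: (Soft, Y) with payoffs (6, 11).
Under simultaneous play:
Union's best replies: X→Soft; Y→Soft.
Management's best replies: Soft→Y; Firm→X; Hard→X.
The unique mutual best reply is (Soft, Y), giving (6, 11).
Management's commitment gain: 11 − 11 = 0.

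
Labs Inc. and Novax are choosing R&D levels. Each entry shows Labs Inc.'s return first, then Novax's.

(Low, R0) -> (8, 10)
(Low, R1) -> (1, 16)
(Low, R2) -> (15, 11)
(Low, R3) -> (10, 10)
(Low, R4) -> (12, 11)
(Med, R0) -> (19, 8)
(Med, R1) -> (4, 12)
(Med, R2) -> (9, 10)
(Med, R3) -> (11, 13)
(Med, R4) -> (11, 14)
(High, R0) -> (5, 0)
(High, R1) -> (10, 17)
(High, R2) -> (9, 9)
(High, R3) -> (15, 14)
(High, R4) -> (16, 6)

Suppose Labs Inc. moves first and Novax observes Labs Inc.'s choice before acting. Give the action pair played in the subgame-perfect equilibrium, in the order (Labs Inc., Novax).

(Med, R4)

Novax best-responds to each possible Labs Inc. move:
- Low: Novax compares 10, 16, 11, 10, 11 and picks R1; Labs Inc. would get 1.
- Med: Novax compares 8, 12, 10, 13, 14 and picks R4; Labs Inc. would get 11.
- High: Novax compares 0, 17, 9, 14, 6 and picks R1; Labs Inc. would get 10.
Maximizing over 1, 11, 10, Labs Inc. chooses Med. Subgame-perfect outcome: (Med, R4) with payoffs (11, 14).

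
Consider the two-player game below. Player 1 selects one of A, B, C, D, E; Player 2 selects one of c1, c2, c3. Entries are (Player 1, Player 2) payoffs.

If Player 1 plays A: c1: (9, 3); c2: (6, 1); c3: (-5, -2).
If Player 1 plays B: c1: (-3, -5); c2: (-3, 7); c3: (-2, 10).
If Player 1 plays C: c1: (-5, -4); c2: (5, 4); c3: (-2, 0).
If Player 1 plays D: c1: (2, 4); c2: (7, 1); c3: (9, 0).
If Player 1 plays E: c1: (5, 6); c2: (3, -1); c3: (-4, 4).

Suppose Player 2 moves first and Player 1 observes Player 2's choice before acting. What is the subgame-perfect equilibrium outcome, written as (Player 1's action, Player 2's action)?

(A, c1)

Player 1 best-responds to each possible Player 2 move:
- c1 → Player 1 plays A (best of 9, -3, -5, 2, 5); Player 2 gets 3.
- c2 → Player 1 plays D (best of 6, -3, 5, 7, 3); Player 2 gets 1.
- c3 → Player 1 plays D (best of -5, -2, -2, 9, -4); Player 2 gets 0.
Maximizing over 3, 1, 0, Player 2 chooses c1. Subgame-perfect outcome: (A, c1) with payoffs (9, 3).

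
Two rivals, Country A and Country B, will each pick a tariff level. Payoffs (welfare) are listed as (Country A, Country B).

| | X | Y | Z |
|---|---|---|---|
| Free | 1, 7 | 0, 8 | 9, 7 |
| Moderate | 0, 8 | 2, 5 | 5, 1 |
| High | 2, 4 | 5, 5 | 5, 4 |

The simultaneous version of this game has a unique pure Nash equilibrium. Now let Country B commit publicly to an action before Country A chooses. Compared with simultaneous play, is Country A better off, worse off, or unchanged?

better off

Country A best-responds to each possible Country B move:
- X: BR = High, leader payoff 4.
- Y: BR = High, leader payoff 5.
- Z: BR = Free, leader payoff 7.
Among 4, 5, 7, the best is 7 at Z. Subgame-perfect outcome: (Free, Z) with payoffs (9, 7).
Under simultaneous play:
Country A's best replies: X→High; Y→High; Z→Free.
Country B's best replies: Free→Y; Moderate→X; High→Y.
Only (High, Y) has each player best-responding; Nash payoffs (5, 5).
Country A earns 9 sequentially versus 5 at the Nash outcome: better off.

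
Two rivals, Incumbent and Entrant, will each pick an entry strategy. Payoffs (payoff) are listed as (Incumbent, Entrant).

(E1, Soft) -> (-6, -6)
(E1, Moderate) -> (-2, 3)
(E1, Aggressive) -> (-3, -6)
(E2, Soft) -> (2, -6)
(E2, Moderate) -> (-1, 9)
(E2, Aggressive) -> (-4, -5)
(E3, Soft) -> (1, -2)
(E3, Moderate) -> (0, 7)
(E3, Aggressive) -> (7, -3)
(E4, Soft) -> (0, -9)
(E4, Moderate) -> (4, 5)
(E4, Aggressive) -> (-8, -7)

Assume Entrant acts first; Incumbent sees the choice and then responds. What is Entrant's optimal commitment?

Backward induction with Entrant moving first.
- Soft → Incumbent plays E2 (best of -6, 2, 1, 0); Entrant gets -6.
- Moderate → Incumbent plays E4 (best of -2, -1, 0, 4); Entrant gets 5.
- Aggressive → Incumbent plays E3 (best of -3, -4, 7, -8); Entrant gets -3.
Maximizing over -6, 5, -3, Entrant chooses Moderate. Subgame-perfect outcome: (E4, Moderate) with payoffs (4, 5).

Moderate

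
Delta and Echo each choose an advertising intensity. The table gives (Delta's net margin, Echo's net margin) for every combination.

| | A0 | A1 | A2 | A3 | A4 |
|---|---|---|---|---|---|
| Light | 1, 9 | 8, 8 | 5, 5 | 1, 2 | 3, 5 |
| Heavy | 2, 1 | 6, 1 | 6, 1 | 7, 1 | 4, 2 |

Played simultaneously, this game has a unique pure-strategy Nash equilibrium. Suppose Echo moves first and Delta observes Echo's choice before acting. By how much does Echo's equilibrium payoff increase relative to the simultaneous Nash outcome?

Work backward from Delta's decision.
- A0 → Delta plays Heavy (best of 1, 2); Echo gets 1.
- A1 → Delta plays Light (best of 8, 6); Echo gets 8.
- A2 → Delta plays Heavy (best of 5, 6); Echo gets 1.
- A3 → Delta plays Heavy (best of 1, 7); Echo gets 1.
- A4 → Delta plays Heavy (best of 3, 4); Echo gets 2.
Among 1, 8, 1, 1, 2, the best is 8 at A1. Subgame-perfect outcome: (Light, A1) with payoffs (8, 8).
Under simultaneous play:
Delta's best replies: A0→Heavy; A1→Light; A2→Heavy; A3→Heavy; A4→Heavy.
Echo's best replies: Light→A0; Heavy→A4.
Only (Heavy, A4) has each player best-responding; Nash payoffs (4, 2).
Echo's commitment gain: 8 − 2 = 6.

6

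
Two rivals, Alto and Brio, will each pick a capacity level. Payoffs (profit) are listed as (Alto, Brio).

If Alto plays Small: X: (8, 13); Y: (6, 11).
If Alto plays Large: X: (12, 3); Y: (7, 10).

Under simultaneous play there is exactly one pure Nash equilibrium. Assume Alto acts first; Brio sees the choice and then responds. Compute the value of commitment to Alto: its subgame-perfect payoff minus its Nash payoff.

1

Backward induction with Alto moving first.
- Small: Brio compares 13, 11 and picks X; Alto would get 8.
- Large: Brio compares 3, 10 and picks Y; Alto would get 7.
Among 8, 7, the best is 8 at Small. Subgame-perfect outcome: (Small, X) with payoffs (8, 13).
Now find the simultaneous Nash equilibrium.
Alto's best replies: X→Large; Y→Large.
Brio's best replies: Small→X; Large→Y.
The unique mutual best reply is (Large, Y), giving (7, 10).
Alto's commitment gain: 8 − 7 = 1.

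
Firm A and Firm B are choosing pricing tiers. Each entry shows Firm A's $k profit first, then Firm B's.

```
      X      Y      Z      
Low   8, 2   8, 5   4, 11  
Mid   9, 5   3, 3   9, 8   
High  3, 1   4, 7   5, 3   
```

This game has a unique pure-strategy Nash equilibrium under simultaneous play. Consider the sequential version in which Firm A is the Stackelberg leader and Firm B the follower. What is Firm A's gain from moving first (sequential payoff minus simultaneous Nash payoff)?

Solve by backward induction (Firm A leads).
- Low: BR = Z, leader payoff 4.
- Mid: BR = Z, leader payoff 9.
- High: BR = Y, leader payoff 4.
Maximizing over 4, 9, 4, Firm A chooses Mid. Subgame-perfect outcome: (Mid, Z) with payoffs (9, 8).
Under simultaneous play:
Firm A's best replies: X→Mid; Y→Low; Z→Mid.
Firm B's best replies: Low→Z; Mid→Z; High→Y.
The unique mutual best reply is (Mid, Z), giving (9, 8).
Firm A's commitment gain: 9 − 9 = 0.

0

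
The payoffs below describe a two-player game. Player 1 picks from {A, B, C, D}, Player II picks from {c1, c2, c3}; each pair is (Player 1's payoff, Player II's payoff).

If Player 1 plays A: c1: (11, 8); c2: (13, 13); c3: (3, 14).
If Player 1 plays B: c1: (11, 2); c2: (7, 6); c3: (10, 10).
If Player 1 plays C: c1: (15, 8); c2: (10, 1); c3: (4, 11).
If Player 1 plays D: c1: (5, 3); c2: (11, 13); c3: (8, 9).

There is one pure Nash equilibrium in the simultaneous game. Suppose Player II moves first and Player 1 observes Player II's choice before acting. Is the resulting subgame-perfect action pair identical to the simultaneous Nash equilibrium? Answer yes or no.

no

Work backward from Player 1's decision.
- c1: Player 1 compares 11, 11, 15, 5 and picks C; Player II would get 8.
- c2: Player 1 compares 13, 7, 10, 11 and picks A; Player II would get 13.
- c3: Player 1 compares 3, 10, 4, 8 and picks B; Player II would get 10.
Among 8, 13, 10, the best is 13 at c2. Subgame-perfect outcome: (A, c2) with payoffs (13, 13).
Under simultaneous play:
Player 1's best replies: c1→C; c2→A; c3→B.
Player II's best replies: A→c3; B→c3; C→c3; D→c2.
The unique mutual best reply is (B, c3), giving (10, 10).
Sequential outcome (A, c2) differs from the Nash profile (B, c3).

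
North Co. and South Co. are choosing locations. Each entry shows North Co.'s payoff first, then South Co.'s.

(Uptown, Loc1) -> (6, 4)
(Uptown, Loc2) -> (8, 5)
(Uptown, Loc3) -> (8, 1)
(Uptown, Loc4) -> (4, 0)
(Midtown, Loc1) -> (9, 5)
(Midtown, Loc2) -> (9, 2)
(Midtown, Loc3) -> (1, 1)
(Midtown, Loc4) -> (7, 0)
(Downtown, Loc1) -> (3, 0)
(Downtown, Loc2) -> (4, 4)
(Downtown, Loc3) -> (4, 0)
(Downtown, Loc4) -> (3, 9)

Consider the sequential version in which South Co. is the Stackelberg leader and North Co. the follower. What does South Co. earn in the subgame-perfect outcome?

Work backward from North Co.'s decision.
- Loc1: North Co. compares 6, 9, 3 and picks Midtown; South Co. would get 5.
- Loc2: North Co. compares 8, 9, 4 and picks Midtown; South Co. would get 2.
- Loc3: North Co. compares 8, 1, 4 and picks Uptown; South Co. would get 1.
- Loc4: North Co. compares 4, 7, 3 and picks Midtown; South Co. would get 0.
Among 5, 2, 1, 0, the best is 5 at Loc1. Subgame-perfect outcome: (Midtown, Loc1) with payoffs (9, 5).

5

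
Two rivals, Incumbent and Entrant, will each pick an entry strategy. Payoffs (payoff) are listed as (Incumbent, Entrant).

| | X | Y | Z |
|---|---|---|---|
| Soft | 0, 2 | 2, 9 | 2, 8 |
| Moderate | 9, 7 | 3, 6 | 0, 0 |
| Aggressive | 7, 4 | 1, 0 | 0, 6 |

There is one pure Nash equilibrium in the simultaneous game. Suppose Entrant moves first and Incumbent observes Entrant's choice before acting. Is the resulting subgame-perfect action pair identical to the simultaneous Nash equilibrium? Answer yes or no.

no

Solve by backward induction (Entrant leads).
- X: Incumbent compares 0, 9, 7 and picks Moderate; Entrant would get 7.
- Y: Incumbent compares 2, 3, 1 and picks Moderate; Entrant would get 6.
- Z: Incumbent compares 2, 0, 0 and picks Soft; Entrant would get 8.
Among 7, 6, 8, the best is 8 at Z. Subgame-perfect outcome: (Soft, Z) with payoffs (2, 8).
For the simultaneous game, intersect best replies.
Incumbent's best replies: X→Moderate; Y→Moderate; Z→Soft.
Entrant's best replies: Soft→Y; Moderate→X; Aggressive→Z.
The unique mutual best reply is (Moderate, X), giving (9, 7).
Sequential outcome (Soft, Z) differs from the Nash profile (Moderate, X).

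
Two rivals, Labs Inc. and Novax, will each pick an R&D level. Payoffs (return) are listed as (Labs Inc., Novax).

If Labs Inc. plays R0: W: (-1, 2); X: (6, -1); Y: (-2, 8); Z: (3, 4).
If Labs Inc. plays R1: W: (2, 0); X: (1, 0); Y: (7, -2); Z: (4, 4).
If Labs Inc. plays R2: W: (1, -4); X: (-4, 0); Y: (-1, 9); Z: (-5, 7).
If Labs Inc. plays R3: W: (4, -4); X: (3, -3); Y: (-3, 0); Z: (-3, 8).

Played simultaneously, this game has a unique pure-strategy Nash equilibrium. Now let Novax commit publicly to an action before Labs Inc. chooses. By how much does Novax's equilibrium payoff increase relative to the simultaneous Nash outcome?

Work backward from Labs Inc.'s decision.
- W: Labs Inc. compares -1, 2, 1, 4 and picks R3; Novax would get -4.
- X: Labs Inc. compares 6, 1, -4, 3 and picks R0; Novax would get -1.
- Y: Labs Inc. compares -2, 7, -1, -3 and picks R1; Novax would get -2.
- Z: Labs Inc. compares 3, 4, -5, -3 and picks R1; Novax would get 4.
Novax's induced payoffs are -4, -1, -2, 4, so Novax commits to Z. Subgame-perfect outcome: (R1, Z) with payoffs (4, 4).
For the simultaneous game, intersect best replies.
Labs Inc.'s best replies: W→R3; X→R0; Y→R1; Z→R1.
Novax's best replies: R0→Y; R1→Z; R2→Y; R3→Z.
Only (R1, Z) has each player best-responding; Nash payoffs (4, 4).
Novax's commitment gain: 4 − 4 = 0.

0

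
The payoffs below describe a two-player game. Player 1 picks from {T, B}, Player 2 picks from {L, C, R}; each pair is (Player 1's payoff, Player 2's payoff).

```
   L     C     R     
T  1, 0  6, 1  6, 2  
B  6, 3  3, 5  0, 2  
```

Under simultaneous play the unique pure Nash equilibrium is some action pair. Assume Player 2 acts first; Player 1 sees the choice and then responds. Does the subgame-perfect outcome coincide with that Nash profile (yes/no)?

no

Player 1 best-responds to each possible Player 2 move:
- L: BR = B, leader payoff 3.
- C: BR = T, leader payoff 1.
- R: BR = T, leader payoff 2.
Maximizing over 3, 1, 2, Player 2 chooses L. Subgame-perfect outcome: (B, L) with payoffs (6, 3).
For the simultaneous game, intersect best replies.
Player 1's best replies: L→B; C→T; R→T.
Player 2's best replies: T→R; B→C.
Only (T, R) has each player best-responding; Nash payoffs (6, 2).
Sequential outcome (B, L) differs from the Nash profile (T, R).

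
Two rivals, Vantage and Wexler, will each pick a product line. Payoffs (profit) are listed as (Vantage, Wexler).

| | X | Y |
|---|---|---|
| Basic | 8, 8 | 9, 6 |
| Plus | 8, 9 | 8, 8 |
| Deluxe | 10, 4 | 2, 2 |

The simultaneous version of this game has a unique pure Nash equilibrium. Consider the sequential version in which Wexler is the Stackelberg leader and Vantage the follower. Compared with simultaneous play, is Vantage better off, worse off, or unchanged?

Backward induction with Wexler moving first.
- X: Vantage compares 8, 8, 10 and picks Deluxe; Wexler would get 4.
- Y: Vantage compares 9, 8, 2 and picks Basic; Wexler would get 6.
Among 4, 6, the best is 6 at Y. Subgame-perfect outcome: (Basic, Y) with payoffs (9, 6).
For the simultaneous game, intersect best replies.
Vantage's best replies: X→Deluxe; Y→Basic.
Wexler's best replies: Basic→X; Plus→X; Deluxe→X.
The unique mutual best reply is (Deluxe, X), giving (10, 4).
Vantage earns 9 sequentially versus 10 at the Nash outcome: worse off.

worse off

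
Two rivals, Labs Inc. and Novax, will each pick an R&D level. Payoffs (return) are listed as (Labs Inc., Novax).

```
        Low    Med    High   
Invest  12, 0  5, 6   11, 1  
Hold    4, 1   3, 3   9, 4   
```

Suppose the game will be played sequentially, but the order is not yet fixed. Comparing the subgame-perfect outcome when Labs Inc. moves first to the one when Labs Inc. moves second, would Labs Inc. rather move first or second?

If Labs Inc. leads: Novax's best replies are Invest→Med, Hold→High; Labs Inc.'s induced payoffs 5, 9; outcome (Hold, High), payoffs (9, 4).
If Novax leads: Labs Inc.'s best replies are Low→Invest, Med→Invest, High→Invest; Novax's induced payoffs 0, 6, 1; outcome (Invest, Med), payoffs (5, 6).
Labs Inc. gets 9 moving first and 5 moving second, so Labs Inc. prefers to move first.

first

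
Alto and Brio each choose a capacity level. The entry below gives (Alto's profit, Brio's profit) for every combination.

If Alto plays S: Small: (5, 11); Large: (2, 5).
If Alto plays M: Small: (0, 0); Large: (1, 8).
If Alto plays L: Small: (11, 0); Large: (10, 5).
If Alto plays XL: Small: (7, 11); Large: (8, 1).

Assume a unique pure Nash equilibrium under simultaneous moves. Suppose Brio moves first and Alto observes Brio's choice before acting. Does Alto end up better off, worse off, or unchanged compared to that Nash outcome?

Solve by backward induction (Brio leads).
- Small: BR = L, leader payoff 0.
- Large: BR = L, leader payoff 5.
Among 0, 5, the best is 5 at Large. Subgame-perfect outcome: (L, Large) with payoffs (10, 5).
Now find the simultaneous Nash equilibrium.
Alto's best replies: Small→L; Large→L.
Brio's best replies: S→Small; M→Large; L→Large; XL→Small.
The unique mutual best reply is (L, Large), giving (10, 5).
Alto earns 10 sequentially versus 10 at the Nash outcome: unchanged.

unchanged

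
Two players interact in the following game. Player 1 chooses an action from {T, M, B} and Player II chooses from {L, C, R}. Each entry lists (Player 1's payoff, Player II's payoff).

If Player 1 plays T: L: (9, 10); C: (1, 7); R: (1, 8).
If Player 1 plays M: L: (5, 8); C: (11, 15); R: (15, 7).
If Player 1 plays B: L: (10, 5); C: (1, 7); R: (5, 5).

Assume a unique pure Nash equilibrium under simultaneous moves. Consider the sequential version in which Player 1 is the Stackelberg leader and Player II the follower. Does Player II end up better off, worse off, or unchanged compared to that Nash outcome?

Backward induction with Player 1 moving first.
- T: BR = L, leader payoff 9.
- M: BR = C, leader payoff 11.
- B: BR = C, leader payoff 1.
Maximizing over 9, 11, 1, Player 1 chooses M. Subgame-perfect outcome: (M, C) with payoffs (11, 15).
For the simultaneous game, intersect best replies.
Player 1's best replies: L→B; C→M; R→M.
Player II's best replies: T→L; M→C; B→C.
The unique mutual best reply is (M, C), giving (11, 15).
Player II earns 15 sequentially versus 15 at the Nash outcome: unchanged.

unchanged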